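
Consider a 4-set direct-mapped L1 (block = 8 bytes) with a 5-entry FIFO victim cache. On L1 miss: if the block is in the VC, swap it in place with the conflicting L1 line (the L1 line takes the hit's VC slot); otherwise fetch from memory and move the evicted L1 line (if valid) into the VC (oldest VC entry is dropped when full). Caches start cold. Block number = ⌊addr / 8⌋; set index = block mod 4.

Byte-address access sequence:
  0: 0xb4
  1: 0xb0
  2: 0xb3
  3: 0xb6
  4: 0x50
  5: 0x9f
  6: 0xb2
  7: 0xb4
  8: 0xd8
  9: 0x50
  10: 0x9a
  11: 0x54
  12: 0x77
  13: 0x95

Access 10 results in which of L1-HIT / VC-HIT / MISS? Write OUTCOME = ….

OUTCOME = VC-HIT

0: 0xb4 (blk 22, set 2) → MISS  vc=[]
1: 0xb0 (blk 22, set 2) → L1-HIT  vc=[]
2: 0xb3 (blk 22, set 2) → L1-HIT  vc=[]
3: 0xb6 (blk 22, set 2) → L1-HIT  vc=[]
4: 0x50 (blk 10, set 2) → MISS  vc=[22]
5: 0x9f (blk 19, set 3) → MISS  vc=[22]
6: 0xb2 (blk 22, set 2) → VC-HIT  vc=[10]
7: 0xb4 (blk 22, set 2) → L1-HIT  vc=[10]
8: 0xd8 (blk 27, set 3) → MISS  vc=[10, 19]
9: 0x50 (blk 10, set 2) → VC-HIT  vc=[22, 19]
10: 0x9a (blk 19, set 3) → VC-HIT  vc=[22, 27]
11: 0x54 (blk 10, set 2) → L1-HIT  vc=[22, 27]
12: 0x77 (blk 14, set 2) → MISS  vc=[22, 27, 10]
13: 0x95 (blk 18, set 2) → MISS  vc=[22, 27, 10, 14]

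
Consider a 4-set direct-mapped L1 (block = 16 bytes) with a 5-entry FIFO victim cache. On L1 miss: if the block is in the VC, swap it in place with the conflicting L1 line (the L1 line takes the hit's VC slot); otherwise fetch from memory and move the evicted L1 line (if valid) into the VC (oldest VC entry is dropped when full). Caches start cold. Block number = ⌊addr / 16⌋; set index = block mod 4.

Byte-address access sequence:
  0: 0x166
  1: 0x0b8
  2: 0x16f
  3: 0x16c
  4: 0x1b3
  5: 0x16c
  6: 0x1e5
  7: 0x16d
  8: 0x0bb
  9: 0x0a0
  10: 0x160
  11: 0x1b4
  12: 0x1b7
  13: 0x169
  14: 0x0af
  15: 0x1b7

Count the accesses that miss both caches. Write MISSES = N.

MISSES = 5

  [0] addr=0x166 blk=22 s=2: MISS | VC []
  [1] addr=0xb8 blk=11 s=3: MISS | VC []
  [2] addr=0x16f blk=22 s=2: L1-HIT | VC []
  [3] addr=0x16c blk=22 s=2: L1-HIT | VC []
  [4] addr=0x1b3 blk=27 s=3: MISS | VC [11]
  [5] addr=0x16c blk=22 s=2: L1-HIT | VC [11]
  [6] addr=0x1e5 blk=30 s=2: MISS | VC [11, 22]
  [7] addr=0x16d blk=22 s=2: VC-HIT | VC [11, 30]
  [8] addr=0xbb blk=11 s=3: VC-HIT | VC [27, 30]
  [9] addr=0xa0 blk=10 s=2: MISS | VC [27, 30, 22]
  [10] addr=0x160 blk=22 s=2: VC-HIT | VC [27, 30, 10]
  [11] addr=0x1b4 blk=27 s=3: VC-HIT | VC [11, 30, 10]
  [12] addr=0x1b7 blk=27 s=3: L1-HIT | VC [11, 30, 10]
  [13] addr=0x169 blk=22 s=2: L1-HIT | VC [11, 30, 10]
  [14] addr=0xaf blk=10 s=2: VC-HIT | VC [11, 30, 22]
  [15] addr=0x1b7 blk=27 s=3: L1-HIT | VC [11, 30, 22]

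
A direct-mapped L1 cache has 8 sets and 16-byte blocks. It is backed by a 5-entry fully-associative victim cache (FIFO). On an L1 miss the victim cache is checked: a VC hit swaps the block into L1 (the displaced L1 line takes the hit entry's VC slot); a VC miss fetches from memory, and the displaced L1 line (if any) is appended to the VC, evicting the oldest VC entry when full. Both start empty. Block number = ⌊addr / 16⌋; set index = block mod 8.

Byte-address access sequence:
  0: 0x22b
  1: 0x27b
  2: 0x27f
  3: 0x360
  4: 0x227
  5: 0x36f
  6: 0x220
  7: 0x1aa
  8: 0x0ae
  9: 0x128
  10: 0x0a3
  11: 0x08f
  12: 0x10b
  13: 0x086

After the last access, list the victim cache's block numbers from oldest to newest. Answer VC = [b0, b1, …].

VC = [34, 26, 18, 16]

#0 0x22b→b34/s2 MISS; vc=[]
#1 0x27b→b39/s7 MISS; vc=[]
#2 0x27f→b39/s7 L1-HIT; vc=[]
#3 0x360→b54/s6 MISS; vc=[]
#4 0x227→b34/s2 L1-HIT; vc=[]
#5 0x36f→b54/s6 L1-HIT; vc=[]
#6 0x220→b34/s2 L1-HIT; vc=[]
#7 0x1aa→b26/s2 MISS; vc=[34]
#8 0xae→b10/s2 MISS; vc=[34,26]
#9 0x128→b18/s2 MISS; vc=[34,26,10]
#10 0xa3→b10/s2 VC-HIT; vc=[34,26,18]
#11 0x8f→b8/s0 MISS; vc=[34,26,18]
#12 0x10b→b16/s0 MISS; vc=[34,26,18,8]
#13 0x86→b8/s0 VC-HIT; vc=[34,26,18,16]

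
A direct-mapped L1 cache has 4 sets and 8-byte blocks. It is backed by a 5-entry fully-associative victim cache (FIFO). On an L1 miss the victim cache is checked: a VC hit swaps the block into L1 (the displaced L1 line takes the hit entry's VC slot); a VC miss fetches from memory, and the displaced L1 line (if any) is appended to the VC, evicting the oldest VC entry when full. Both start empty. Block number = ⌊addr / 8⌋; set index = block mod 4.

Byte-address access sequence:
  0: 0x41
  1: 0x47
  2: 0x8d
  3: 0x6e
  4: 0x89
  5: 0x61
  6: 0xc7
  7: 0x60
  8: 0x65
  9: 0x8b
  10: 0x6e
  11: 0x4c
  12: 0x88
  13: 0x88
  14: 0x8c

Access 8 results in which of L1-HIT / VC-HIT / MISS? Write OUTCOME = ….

OUTCOME = L1-HIT

0: 0x41 (blk 8, set 0) → MISS  vc=[]
1: 0x47 (blk 8, set 0) → L1-HIT  vc=[]
2: 0x8d (blk 17, set 1) → MISS  vc=[]
3: 0x6e (blk 13, set 1) → MISS  vc=[17]
4: 0x89 (blk 17, set 1) → VC-HIT  vc=[13]
5: 0x61 (blk 12, set 0) → MISS  vc=[13, 8]
6: 0xc7 (blk 24, set 0) → MISS  vc=[13, 8, 12]
7: 0x60 (blk 12, set 0) → VC-HIT  vc=[13, 8, 24]
8: 0x65 (blk 12, set 0) → L1-HIT  vc=[13, 8, 24]
9: 0x8b (blk 17, set 1) → L1-HIT  vc=[13, 8, 24]
10: 0x6e (blk 13, set 1) → VC-HIT  vc=[17, 8, 24]
11: 0x4c (blk 9, set 1) → MISS  vc=[17, 8, 24, 13]
12: 0x88 (blk 17, set 1) → VC-HIT  vc=[9, 8, 24, 13]
13: 0x88 (blk 17, set 1) → L1-HIT  vc=[9, 8, 24, 13]
14: 0x8c (blk 17, set 1) → L1-HIT  vc=[9, 8, 24, 13]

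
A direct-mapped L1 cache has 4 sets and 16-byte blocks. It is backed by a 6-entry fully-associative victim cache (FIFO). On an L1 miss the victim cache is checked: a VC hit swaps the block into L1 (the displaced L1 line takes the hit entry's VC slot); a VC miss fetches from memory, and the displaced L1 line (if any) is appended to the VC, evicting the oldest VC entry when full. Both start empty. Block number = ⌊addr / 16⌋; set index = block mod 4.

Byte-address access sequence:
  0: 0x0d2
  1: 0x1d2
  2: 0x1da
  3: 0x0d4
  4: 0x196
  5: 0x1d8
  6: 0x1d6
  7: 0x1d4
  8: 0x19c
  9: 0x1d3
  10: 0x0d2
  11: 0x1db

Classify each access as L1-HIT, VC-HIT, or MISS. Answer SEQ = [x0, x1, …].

SEQ = [MISS, MISS, L1-HIT, VC-HIT, MISS, VC-HIT, L1-HIT, L1-HIT, VC-HIT, VC-HIT, VC-HIT, VC-HIT]

#0 0xd2→b13/s1 MISS; vc=[]
#1 0x1d2→b29/s1 MISS; vc=[13]
#2 0x1da→b29/s1 L1-HIT; vc=[13]
#3 0xd4→b13/s1 VC-HIT; vc=[29]
#4 0x196→b25/s1 MISS; vc=[29,13]
#5 0x1d8→b29/s1 VC-HIT; vc=[25,13]
#6 0x1d6→b29/s1 L1-HIT; vc=[25,13]
#7 0x1d4→b29/s1 L1-HIT; vc=[25,13]
#8 0x19c→b25/s1 VC-HIT; vc=[29,13]
#9 0x1d3→b29/s1 VC-HIT; vc=[25,13]
#10 0xd2→b13/s1 VC-HIT; vc=[25,29]
#11 0x1db→b29/s1 VC-HIT; vc=[25,13]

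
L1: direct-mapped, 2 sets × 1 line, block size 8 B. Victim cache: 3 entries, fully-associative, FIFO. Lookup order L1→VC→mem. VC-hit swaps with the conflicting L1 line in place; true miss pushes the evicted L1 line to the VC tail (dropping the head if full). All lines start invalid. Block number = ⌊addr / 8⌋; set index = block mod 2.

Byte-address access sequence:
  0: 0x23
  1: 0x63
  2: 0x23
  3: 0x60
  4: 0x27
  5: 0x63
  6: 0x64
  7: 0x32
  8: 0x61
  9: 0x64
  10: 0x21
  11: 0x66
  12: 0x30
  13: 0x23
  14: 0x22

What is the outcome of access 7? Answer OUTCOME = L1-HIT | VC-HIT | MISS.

#0 0x23→b4/s0 MISS; vc=[]
#1 0x63→b12/s0 MISS; vc=[4]
#2 0x23→b4/s0 VC-HIT; vc=[12]
#3 0x60→b12/s0 VC-HIT; vc=[4]
#4 0x27→b4/s0 VC-HIT; vc=[12]
#5 0x63→b12/s0 VC-HIT; vc=[4]
#6 0x64→b12/s0 L1-HIT; vc=[4]
#7 0x32→b6/s0 MISS; vc=[4,12]
#8 0x61→b12/s0 VC-HIT; vc=[4,6]
#9 0x64→b12/s0 L1-HIT; vc=[4,6]
#10 0x21→b4/s0 VC-HIT; vc=[12,6]
#11 0x66→b12/s0 VC-HIT; vc=[4,6]
#12 0x30→b6/s0 VC-HIT; vc=[4,12]
#13 0x23→b4/s0 VC-HIT; vc=[6,12]
#14 0x22→b4/s0 L1-HIT; vc=[6,12]

OUTCOME = MISS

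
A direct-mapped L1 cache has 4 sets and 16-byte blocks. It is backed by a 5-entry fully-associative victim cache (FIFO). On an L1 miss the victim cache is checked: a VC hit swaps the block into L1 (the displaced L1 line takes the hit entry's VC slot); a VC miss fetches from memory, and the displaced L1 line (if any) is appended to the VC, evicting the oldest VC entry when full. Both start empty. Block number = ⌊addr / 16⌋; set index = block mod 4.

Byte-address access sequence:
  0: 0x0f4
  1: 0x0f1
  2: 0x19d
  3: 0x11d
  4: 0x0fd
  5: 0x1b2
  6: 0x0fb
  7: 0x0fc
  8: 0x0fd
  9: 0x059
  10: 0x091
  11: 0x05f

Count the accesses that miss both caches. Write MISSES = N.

MISSES = 6

0: 0xf4 (blk 15, set 3) → MISS  vc=[]
1: 0xf1 (blk 15, set 3) → L1-HIT  vc=[]
2: 0x19d (blk 25, set 1) → MISS  vc=[]
3: 0x11d (blk 17, set 1) → MISS  vc=[25]
4: 0xfd (blk 15, set 3) → L1-HIT  vc=[25]
5: 0x1b2 (blk 27, set 3) → MISS  vc=[25, 15]
6: 0xfb (blk 15, set 3) → VC-HIT  vc=[25, 27]
7: 0xfc (blk 15, set 3) → L1-HIT  vc=[25, 27]
8: 0xfd (blk 15, set 3) → L1-HIT  vc=[25, 27]
9: 0x59 (blk 5, set 1) → MISS  vc=[25, 27, 17]
10: 0x91 (blk 9, set 1) → MISS  vc=[25, 27, 17, 5]
11: 0x5f (blk 5, set 1) → VC-HIT  vc=[25, 27, 17, 9]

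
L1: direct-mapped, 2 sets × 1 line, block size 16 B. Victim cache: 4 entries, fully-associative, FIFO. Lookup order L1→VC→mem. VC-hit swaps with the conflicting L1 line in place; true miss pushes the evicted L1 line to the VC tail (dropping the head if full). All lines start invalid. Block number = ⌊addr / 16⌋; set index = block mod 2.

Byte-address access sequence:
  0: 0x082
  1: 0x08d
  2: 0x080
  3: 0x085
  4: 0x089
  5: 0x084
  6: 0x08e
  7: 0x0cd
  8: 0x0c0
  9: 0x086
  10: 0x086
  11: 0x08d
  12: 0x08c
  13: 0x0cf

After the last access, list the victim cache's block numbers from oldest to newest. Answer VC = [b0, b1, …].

0: 0x82 (blk 8, set 0) → MISS  vc=[]
1: 0x8d (blk 8, set 0) → L1-HIT  vc=[]
2: 0x80 (blk 8, set 0) → L1-HIT  vc=[]
3: 0x85 (blk 8, set 0) → L1-HIT  vc=[]
4: 0x89 (blk 8, set 0) → L1-HIT  vc=[]
5: 0x84 (blk 8, set 0) → L1-HIT  vc=[]
6: 0x8e (blk 8, set 0) → L1-HIT  vc=[]
7: 0xcd (blk 12, set 0) → MISS  vc=[8]
8: 0xc0 (blk 12, set 0) → L1-HIT  vc=[8]
9: 0x86 (blk 8, set 0) → VC-HIT  vc=[12]
10: 0x86 (blk 8, set 0) → L1-HIT  vc=[12]
11: 0x8d (blk 8, set 0) → L1-HIT  vc=[12]
12: 0x8c (blk 8, set 0) → L1-HIT  vc=[12]
13: 0xcf (blk 12, set 0) → VC-HIT  vc=[8]

VC = [8]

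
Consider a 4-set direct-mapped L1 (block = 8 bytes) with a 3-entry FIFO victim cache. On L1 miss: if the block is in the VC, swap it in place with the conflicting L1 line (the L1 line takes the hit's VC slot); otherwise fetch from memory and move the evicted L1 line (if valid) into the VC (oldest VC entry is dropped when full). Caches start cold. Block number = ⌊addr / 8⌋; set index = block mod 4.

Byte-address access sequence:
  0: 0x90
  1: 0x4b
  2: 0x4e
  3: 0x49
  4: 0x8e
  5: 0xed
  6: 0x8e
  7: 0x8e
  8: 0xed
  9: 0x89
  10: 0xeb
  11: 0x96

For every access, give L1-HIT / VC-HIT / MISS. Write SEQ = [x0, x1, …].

#0 0x90→b18/s2 MISS; vc=[]
#1 0x4b→b9/s1 MISS; vc=[]
#2 0x4e→b9/s1 L1-HIT; vc=[]
#3 0x49→b9/s1 L1-HIT; vc=[]
#4 0x8e→b17/s1 MISS; vc=[9]
#5 0xed→b29/s1 MISS; vc=[9,17]
#6 0x8e→b17/s1 VC-HIT; vc=[9,29]
#7 0x8e→b17/s1 L1-HIT; vc=[9,29]
#8 0xed→b29/s1 VC-HIT; vc=[9,17]
#9 0x89→b17/s1 VC-HIT; vc=[9,29]
#10 0xeb→b29/s1 VC-HIT; vc=[9,17]
#11 0x96→b18/s2 L1-HIT; vc=[9,17]

SEQ = [MISS, MISS, L1-HIT, L1-HIT, MISS, MISS, VC-HIT, L1-HIT, VC-HIT, VC-HIT, VC-HIT, L1-HIT]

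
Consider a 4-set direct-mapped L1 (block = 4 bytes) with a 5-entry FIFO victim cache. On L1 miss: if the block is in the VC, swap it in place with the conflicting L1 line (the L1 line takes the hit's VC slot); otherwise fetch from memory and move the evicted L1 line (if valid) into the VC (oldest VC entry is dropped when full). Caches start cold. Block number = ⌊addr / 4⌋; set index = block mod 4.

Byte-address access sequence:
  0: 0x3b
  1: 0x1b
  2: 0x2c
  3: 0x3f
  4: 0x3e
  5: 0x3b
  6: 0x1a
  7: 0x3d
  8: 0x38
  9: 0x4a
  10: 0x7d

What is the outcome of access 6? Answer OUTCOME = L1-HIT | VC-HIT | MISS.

OUTCOME = VC-HIT

  [0] addr=0x3b blk=14 s=2: MISS | VC []
  [1] addr=0x1b blk=6 s=2: MISS | VC [14]
  [2] addr=0x2c blk=11 s=3: MISS | VC [14]
  [3] addr=0x3f blk=15 s=3: MISS | VC [14, 11]
  [4] addr=0x3e blk=15 s=3: L1-HIT | VC [14, 11]
  [5] addr=0x3b blk=14 s=2: VC-HIT | VC [6, 11]
  [6] addr=0x1a blk=6 s=2: VC-HIT | VC [14, 11]
  [7] addr=0x3d blk=15 s=3: L1-HIT | VC [14, 11]
  [8] addr=0x38 blk=14 s=2: VC-HIT | VC [6, 11]
  [9] addr=0x4a blk=18 s=2: MISS | VC [6, 11, 14]
  [10] addr=0x7d blk=31 s=3: MISS | VC [6, 11, 14, 15]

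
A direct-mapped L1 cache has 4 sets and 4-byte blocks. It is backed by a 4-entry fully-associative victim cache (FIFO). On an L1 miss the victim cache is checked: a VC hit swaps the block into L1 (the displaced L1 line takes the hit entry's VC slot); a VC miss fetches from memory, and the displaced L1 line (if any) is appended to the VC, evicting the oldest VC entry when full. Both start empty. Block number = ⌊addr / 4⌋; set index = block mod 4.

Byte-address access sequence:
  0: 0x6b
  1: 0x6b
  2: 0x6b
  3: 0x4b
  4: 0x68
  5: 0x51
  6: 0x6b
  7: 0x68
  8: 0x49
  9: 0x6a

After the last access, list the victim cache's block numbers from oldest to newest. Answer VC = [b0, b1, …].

VC = [18]

0: 0x6b (blk 26, set 2) → MISS  vc=[]
1: 0x6b (blk 26, set 2) → L1-HIT  vc=[]
2: 0x6b (blk 26, set 2) → L1-HIT  vc=[]
3: 0x4b (blk 18, set 2) → MISS  vc=[26]
4: 0x68 (blk 26, set 2) → VC-HIT  vc=[18]
5: 0x51 (blk 20, set 0) → MISS  vc=[18]
6: 0x6b (blk 26, set 2) → L1-HIT  vc=[18]
7: 0x68 (blk 26, set 2) → L1-HIT  vc=[18]
8: 0x49 (blk 18, set 2) → VC-HIT  vc=[26]
9: 0x6a (blk 26, set 2) → VC-HIT  vc=[18]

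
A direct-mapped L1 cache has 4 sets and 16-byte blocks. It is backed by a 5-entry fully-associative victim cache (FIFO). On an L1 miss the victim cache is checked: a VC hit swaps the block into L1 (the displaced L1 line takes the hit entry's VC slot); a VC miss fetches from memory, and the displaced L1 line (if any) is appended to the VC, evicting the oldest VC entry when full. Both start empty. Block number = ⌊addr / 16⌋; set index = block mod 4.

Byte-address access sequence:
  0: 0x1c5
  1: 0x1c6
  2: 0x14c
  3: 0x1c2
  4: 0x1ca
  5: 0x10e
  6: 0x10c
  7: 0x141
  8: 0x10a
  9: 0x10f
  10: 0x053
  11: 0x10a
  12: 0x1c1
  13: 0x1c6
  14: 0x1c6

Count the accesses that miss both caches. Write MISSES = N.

#0 0x1c5→b28/s0 MISS; vc=[]
#1 0x1c6→b28/s0 L1-HIT; vc=[]
#2 0x14c→b20/s0 MISS; vc=[28]
#3 0x1c2→b28/s0 VC-HIT; vc=[20]
#4 0x1ca→b28/s0 L1-HIT; vc=[20]
#5 0x10e→b16/s0 MISS; vc=[20,28]
#6 0x10c→b16/s0 L1-HIT; vc=[20,28]
#7 0x141→b20/s0 VC-HIT; vc=[16,28]
#8 0x10a→b16/s0 VC-HIT; vc=[20,28]
#9 0x10f→b16/s0 L1-HIT; vc=[20,28]
#10 0x53→b5/s1 MISS; vc=[20,28]
#11 0x10a→b16/s0 L1-HIT; vc=[20,28]
#12 0x1c1→b28/s0 VC-HIT; vc=[20,16]
#13 0x1c6→b28/s0 L1-HIT; vc=[20,16]
#14 0x1c6→b28/s0 L1-HIT; vc=[20,16]

MISSES = 4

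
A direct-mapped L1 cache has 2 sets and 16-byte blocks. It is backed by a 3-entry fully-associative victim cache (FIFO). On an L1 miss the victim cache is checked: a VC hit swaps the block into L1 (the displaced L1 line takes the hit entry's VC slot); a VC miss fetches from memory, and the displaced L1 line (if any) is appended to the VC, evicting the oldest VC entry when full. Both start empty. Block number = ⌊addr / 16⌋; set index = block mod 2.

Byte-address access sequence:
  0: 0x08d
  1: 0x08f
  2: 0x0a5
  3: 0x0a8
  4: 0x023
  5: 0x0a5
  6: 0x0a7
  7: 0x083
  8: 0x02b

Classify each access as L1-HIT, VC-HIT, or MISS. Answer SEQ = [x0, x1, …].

SEQ = [MISS, L1-HIT, MISS, L1-HIT, MISS, VC-HIT, L1-HIT, VC-HIT, VC-HIT]

  [0] addr=0x8d blk=8 s=0: MISS | VC []
  [1] addr=0x8f blk=8 s=0: L1-HIT | VC []
  [2] addr=0xa5 blk=10 s=0: MISS | VC [8]
  [3] addr=0xa8 blk=10 s=0: L1-HIT | VC [8]
  [4] addr=0x23 blk=2 s=0: MISS | VC [8, 10]
  [5] addr=0xa5 blk=10 s=0: VC-HIT | VC [8, 2]
  [6] addr=0xa7 blk=10 s=0: L1-HIT | VC [8, 2]
  [7] addr=0x83 blk=8 s=0: VC-HIT | VC [10, 2]
  [8] addr=0x2b blk=2 s=0: VC-HIT | VC [10, 8]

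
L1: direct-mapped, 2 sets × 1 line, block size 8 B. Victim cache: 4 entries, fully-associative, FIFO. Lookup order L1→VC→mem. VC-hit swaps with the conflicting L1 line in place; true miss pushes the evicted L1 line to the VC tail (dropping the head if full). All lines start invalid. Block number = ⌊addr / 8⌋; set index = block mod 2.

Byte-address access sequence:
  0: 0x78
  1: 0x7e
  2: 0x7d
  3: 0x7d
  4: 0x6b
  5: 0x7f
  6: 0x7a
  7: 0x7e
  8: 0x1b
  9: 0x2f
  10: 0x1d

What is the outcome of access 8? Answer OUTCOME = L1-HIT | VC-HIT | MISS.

#0 0x78→b15/s1 MISS; vc=[]
#1 0x7e→b15/s1 L1-HIT; vc=[]
#2 0x7d→b15/s1 L1-HIT; vc=[]
#3 0x7d→b15/s1 L1-HIT; vc=[]
#4 0x6b→b13/s1 MISS; vc=[15]
#5 0x7f→b15/s1 VC-HIT; vc=[13]
#6 0x7a→b15/s1 L1-HIT; vc=[13]
#7 0x7e→b15/s1 L1-HIT; vc=[13]
#8 0x1b→b3/s1 MISS; vc=[13,15]
#9 0x2f→b5/s1 MISS; vc=[13,15,3]
#10 0x1d→b3/s1 VC-HIT; vc=[13,15,5]

OUTCOME = MISS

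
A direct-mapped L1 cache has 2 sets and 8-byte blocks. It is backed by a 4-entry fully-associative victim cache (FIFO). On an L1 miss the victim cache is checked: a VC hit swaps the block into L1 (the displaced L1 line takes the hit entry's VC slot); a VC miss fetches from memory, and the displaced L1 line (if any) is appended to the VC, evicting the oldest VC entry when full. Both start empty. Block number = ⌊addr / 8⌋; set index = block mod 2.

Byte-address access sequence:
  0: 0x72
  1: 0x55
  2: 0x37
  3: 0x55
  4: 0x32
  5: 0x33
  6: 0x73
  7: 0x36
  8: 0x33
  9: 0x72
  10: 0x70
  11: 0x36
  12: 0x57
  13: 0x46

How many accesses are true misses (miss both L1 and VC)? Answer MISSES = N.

#0 0x72→b14/s0 MISS; vc=[]
#1 0x55→b10/s0 MISS; vc=[14]
#2 0x37→b6/s0 MISS; vc=[14,10]
#3 0x55→b10/s0 VC-HIT; vc=[14,6]
#4 0x32→b6/s0 VC-HIT; vc=[14,10]
#5 0x33→b6/s0 L1-HIT; vc=[14,10]
#6 0x73→b14/s0 VC-HIT; vc=[6,10]
#7 0x36→b6/s0 VC-HIT; vc=[14,10]
#8 0x33→b6/s0 L1-HIT; vc=[14,10]
#9 0x72→b14/s0 VC-HIT; vc=[6,10]
#10 0x70→b14/s0 L1-HIT; vc=[6,10]
#11 0x36→b6/s0 VC-HIT; vc=[14,10]
#12 0x57→b10/s0 VC-HIT; vc=[14,6]
#13 0x46→b8/s0 MISS; vc=[14,6,10]

MISSES = 4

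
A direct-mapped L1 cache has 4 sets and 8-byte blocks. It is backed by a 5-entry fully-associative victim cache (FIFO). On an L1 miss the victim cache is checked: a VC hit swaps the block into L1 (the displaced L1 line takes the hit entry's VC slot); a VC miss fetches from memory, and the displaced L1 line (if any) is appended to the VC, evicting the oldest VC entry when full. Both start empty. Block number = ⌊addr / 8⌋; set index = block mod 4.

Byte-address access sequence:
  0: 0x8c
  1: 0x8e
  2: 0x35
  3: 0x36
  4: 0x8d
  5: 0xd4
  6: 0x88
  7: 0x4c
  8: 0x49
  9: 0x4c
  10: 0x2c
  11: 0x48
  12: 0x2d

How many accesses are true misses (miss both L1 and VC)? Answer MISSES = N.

0: 0x8c (blk 17, set 1) → MISS  vc=[]
1: 0x8e (blk 17, set 1) → L1-HIT  vc=[]
2: 0x35 (blk 6, set 2) → MISS  vc=[]
3: 0x36 (blk 6, set 2) → L1-HIT  vc=[]
4: 0x8d (blk 17, set 1) → L1-HIT  vc=[]
5: 0xd4 (blk 26, set 2) → MISS  vc=[6]
6: 0x88 (blk 17, set 1) → L1-HIT  vc=[6]
7: 0x4c (blk 9, set 1) → MISS  vc=[6, 17]
8: 0x49 (blk 9, set 1) → L1-HIT  vc=[6, 17]
9: 0x4c (blk 9, set 1) → L1-HIT  vc=[6, 17]
10: 0x2c (blk 5, set 1) → MISS  vc=[6, 17, 9]
11: 0x48 (blk 9, set 1) → VC-HIT  vc=[6, 17, 5]
12: 0x2d (blk 5, set 1) → VC-HIT  vc=[6, 17, 9]

MISSES = 5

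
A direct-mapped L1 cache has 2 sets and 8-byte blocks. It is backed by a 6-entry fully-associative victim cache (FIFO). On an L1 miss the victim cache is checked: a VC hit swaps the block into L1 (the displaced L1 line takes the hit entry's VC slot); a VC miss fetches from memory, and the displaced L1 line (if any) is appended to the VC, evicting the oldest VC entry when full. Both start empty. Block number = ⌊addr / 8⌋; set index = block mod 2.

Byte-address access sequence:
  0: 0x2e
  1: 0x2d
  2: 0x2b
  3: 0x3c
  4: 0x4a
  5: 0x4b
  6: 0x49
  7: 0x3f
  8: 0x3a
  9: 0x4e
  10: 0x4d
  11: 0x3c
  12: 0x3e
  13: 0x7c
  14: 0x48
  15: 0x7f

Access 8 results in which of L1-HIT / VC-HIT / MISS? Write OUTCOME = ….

OUTCOME = L1-HIT

#0 0x2e→b5/s1 MISS; vc=[]
#1 0x2d→b5/s1 L1-HIT; vc=[]
#2 0x2b→b5/s1 L1-HIT; vc=[]
#3 0x3c→b7/s1 MISS; vc=[5]
#4 0x4a→b9/s1 MISS; vc=[5,7]
#5 0x4b→b9/s1 L1-HIT; vc=[5,7]
#6 0x49→b9/s1 L1-HIT; vc=[5,7]
#7 0x3f→b7/s1 VC-HIT; vc=[5,9]
#8 0x3a→b7/s1 L1-HIT; vc=[5,9]
#9 0x4e→b9/s1 VC-HIT; vc=[5,7]
#10 0x4d→b9/s1 L1-HIT; vc=[5,7]
#11 0x3c→b7/s1 VC-HIT; vc=[5,9]
#12 0x3e→b7/s1 L1-HIT; vc=[5,9]
#13 0x7c→b15/s1 MISS; vc=[5,9,7]
#14 0x48→b9/s1 VC-HIT; vc=[5,15,7]
#15 0x7f→b15/s1 VC-HIT; vc=[5,9,7]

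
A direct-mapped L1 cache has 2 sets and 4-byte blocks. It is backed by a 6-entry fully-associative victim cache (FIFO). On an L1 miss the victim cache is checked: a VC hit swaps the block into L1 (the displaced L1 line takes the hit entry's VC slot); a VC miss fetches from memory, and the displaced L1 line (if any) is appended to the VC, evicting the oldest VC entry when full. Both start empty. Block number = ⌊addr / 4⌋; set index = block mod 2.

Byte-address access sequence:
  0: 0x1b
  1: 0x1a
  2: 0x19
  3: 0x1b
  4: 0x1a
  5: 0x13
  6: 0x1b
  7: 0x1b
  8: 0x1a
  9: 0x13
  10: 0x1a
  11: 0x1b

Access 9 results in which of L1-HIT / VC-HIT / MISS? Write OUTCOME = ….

OUTCOME = VC-HIT

  [0] addr=0x1b blk=6 s=0: MISS | VC []
  [1] addr=0x1a blk=6 s=0: L1-HIT | VC []
  [2] addr=0x19 blk=6 s=0: L1-HIT | VC []
  [3] addr=0x1b blk=6 s=0: L1-HIT | VC []
  [4] addr=0x1a blk=6 s=0: L1-HIT | VC []
  [5] addr=0x13 blk=4 s=0: MISS | VC [6]
  [6] addr=0x1b blk=6 s=0: VC-HIT | VC [4]
  [7] addr=0x1b blk=6 s=0: L1-HIT | VC [4]
  [8] addr=0x1a blk=6 s=0: L1-HIT | VC [4]
  [9] addr=0x13 blk=4 s=0: VC-HIT | VC [6]
  [10] addr=0x1a blk=6 s=0: VC-HIT | VC [4]
  [11] addr=0x1b blk=6 s=0: L1-HIT | VC [4]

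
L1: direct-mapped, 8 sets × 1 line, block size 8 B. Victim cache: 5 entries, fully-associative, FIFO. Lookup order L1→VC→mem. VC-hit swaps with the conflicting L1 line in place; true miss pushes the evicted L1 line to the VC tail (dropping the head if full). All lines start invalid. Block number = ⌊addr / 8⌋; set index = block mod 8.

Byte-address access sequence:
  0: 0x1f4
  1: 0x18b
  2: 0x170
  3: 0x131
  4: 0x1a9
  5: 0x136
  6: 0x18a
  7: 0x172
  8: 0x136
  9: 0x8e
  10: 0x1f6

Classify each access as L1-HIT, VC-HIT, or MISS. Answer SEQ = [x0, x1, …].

SEQ = [MISS, MISS, MISS, MISS, MISS, L1-HIT, L1-HIT, VC-HIT, VC-HIT, MISS, VC-HIT]

  [0] addr=0x1f4 blk=62 s=6: MISS | VC []
  [1] addr=0x18b blk=49 s=1: MISS | VC []
  [2] addr=0x170 blk=46 s=6: MISS | VC [62]
  [3] addr=0x131 blk=38 s=6: MISS | VC [62, 46]
  [4] addr=0x1a9 blk=53 s=5: MISS | VC [62, 46]
  [5] addr=0x136 blk=38 s=6: L1-HIT | VC [62, 46]
  [6] addr=0x18a blk=49 s=1: L1-HIT | VC [62, 46]
  [7] addr=0x172 blk=46 s=6: VC-HIT | VC [62, 38]
  [8] addr=0x136 blk=38 s=6: VC-HIT | VC [62, 46]
  [9] addr=0x8e blk=17 s=1: MISS | VC [62, 46, 49]
  [10] addr=0x1f6 blk=62 s=6: VC-HIT | VC [38, 46, 49]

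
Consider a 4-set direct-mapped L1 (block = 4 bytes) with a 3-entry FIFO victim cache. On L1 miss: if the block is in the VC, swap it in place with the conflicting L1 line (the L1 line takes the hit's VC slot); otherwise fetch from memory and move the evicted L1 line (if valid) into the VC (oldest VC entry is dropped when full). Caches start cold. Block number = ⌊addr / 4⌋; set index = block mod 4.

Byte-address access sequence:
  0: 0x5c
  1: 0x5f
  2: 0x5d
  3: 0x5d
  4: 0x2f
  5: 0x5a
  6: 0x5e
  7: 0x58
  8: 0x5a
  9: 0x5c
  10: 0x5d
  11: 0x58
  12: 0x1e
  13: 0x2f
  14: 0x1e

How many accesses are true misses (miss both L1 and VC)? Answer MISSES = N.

MISSES = 4

  [0] addr=0x5c blk=23 s=3: MISS | VC []
  [1] addr=0x5f blk=23 s=3: L1-HIT | VC []
  [2] addr=0x5d blk=23 s=3: L1-HIT | VC []
  [3] addr=0x5d blk=23 s=3: L1-HIT | VC []
  [4] addr=0x2f blk=11 s=3: MISS | VC [23]
  [5] addr=0x5a blk=22 s=2: MISS | VC [23]
  [6] addr=0x5e blk=23 s=3: VC-HIT | VC [11]
  [7] addr=0x58 blk=22 s=2: L1-HIT | VC [11]
  [8] addr=0x5a blk=22 s=2: L1-HIT | VC [11]
  [9] addr=0x5c blk=23 s=3: L1-HIT | VC [11]
  [10] addr=0x5d blk=23 s=3: L1-HIT | VC [11]
  [11] addr=0x58 blk=22 s=2: L1-HIT | VC [11]
  [12] addr=0x1e blk=7 s=3: MISS | VC [11, 23]
  [13] addr=0x2f blk=11 s=3: VC-HIT | VC [7, 23]
  [14] addr=0x1e blk=7 s=3: VC-HIT | VC [11, 23]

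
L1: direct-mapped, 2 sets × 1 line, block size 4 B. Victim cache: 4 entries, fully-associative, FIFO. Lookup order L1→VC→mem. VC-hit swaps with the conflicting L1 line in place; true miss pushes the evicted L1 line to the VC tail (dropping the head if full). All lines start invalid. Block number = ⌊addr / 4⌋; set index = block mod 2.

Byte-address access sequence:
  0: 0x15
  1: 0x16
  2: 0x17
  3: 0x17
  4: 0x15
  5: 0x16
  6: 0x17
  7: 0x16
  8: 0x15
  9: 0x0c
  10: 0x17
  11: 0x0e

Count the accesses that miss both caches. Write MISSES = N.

0: 0x15 (blk 5, set 1) → MISS  vc=[]
1: 0x16 (blk 5, set 1) → L1-HIT  vc=[]
2: 0x17 (blk 5, set 1) → L1-HIT  vc=[]
3: 0x17 (blk 5, set 1) → L1-HIT  vc=[]
4: 0x15 (blk 5, set 1) → L1-HIT  vc=[]
5: 0x16 (blk 5, set 1) → L1-HIT  vc=[]
6: 0x17 (blk 5, set 1) → L1-HIT  vc=[]
7: 0x16 (blk 5, set 1) → L1-HIT  vc=[]
8: 0x15 (blk 5, set 1) → L1-HIT  vc=[]
9: 0xc (blk 3, set 1) → MISS  vc=[5]
10: 0x17 (blk 5, set 1) → VC-HIT  vc=[3]
11: 0xe (blk 3, set 1) → VC-HIT  vc=[5]

MISSES = 2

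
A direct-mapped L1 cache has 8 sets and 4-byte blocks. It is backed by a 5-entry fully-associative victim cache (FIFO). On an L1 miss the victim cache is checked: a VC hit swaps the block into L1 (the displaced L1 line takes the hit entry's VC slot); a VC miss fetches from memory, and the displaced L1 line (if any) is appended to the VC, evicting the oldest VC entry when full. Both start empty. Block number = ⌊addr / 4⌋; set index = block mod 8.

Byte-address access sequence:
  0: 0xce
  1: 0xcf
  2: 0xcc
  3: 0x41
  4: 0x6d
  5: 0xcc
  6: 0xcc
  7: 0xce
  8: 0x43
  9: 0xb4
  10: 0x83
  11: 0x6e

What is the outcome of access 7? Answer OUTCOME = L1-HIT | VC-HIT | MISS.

OUTCOME = L1-HIT

0: 0xce (blk 51, set 3) → MISS  vc=[]
1: 0xcf (blk 51, set 3) → L1-HIT  vc=[]
2: 0xcc (blk 51, set 3) → L1-HIT  vc=[]
3: 0x41 (blk 16, set 0) → MISS  vc=[]
4: 0x6d (blk 27, set 3) → MISS  vc=[51]
5: 0xcc (blk 51, set 3) → VC-HIT  vc=[27]
6: 0xcc (blk 51, set 3) → L1-HIT  vc=[27]
7: 0xce (blk 51, set 3) → L1-HIT  vc=[27]
8: 0x43 (blk 16, set 0) → L1-HIT  vc=[27]
9: 0xb4 (blk 45, set 5) → MISS  vc=[27]
10: 0x83 (blk 32, set 0) → MISS  vc=[27, 16]
11: 0x6e (blk 27, set 3) → VC-HIT  vc=[51, 16]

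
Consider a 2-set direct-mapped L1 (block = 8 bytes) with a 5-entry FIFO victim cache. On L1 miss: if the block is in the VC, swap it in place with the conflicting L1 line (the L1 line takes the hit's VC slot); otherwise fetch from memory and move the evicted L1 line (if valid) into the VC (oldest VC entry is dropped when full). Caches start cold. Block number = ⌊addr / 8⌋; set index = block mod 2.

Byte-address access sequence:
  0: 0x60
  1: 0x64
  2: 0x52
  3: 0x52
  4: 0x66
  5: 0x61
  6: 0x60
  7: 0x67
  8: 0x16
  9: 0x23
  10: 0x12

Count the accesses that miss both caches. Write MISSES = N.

0: 0x60 (blk 12, set 0) → MISS  vc=[]
1: 0x64 (blk 12, set 0) → L1-HIT  vc=[]
2: 0x52 (blk 10, set 0) → MISS  vc=[12]
3: 0x52 (blk 10, set 0) → L1-HIT  vc=[12]
4: 0x66 (blk 12, set 0) → VC-HIT  vc=[10]
5: 0x61 (blk 12, set 0) → L1-HIT  vc=[10]
6: 0x60 (blk 12, set 0) → L1-HIT  vc=[10]
7: 0x67 (blk 12, set 0) → L1-HIT  vc=[10]
8: 0x16 (blk 2, set 0) → MISS  vc=[10, 12]
9: 0x23 (blk 4, set 0) → MISS  vc=[10, 12, 2]
10: 0x12 (blk 2, set 0) → VC-HIT  vc=[10, 12, 4]

MISSES = 4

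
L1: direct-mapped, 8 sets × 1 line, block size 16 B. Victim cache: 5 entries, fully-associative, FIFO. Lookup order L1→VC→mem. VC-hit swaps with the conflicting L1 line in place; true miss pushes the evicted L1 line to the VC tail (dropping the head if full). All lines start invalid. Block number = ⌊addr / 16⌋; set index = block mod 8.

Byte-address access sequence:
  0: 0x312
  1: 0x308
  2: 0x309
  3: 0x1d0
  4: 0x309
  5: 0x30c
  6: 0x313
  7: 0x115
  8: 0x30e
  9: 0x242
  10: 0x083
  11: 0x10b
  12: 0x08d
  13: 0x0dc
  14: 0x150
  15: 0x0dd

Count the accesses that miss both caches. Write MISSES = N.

MISSES = 9

0: 0x312 (blk 49, set 1) → MISS  vc=[]
1: 0x308 (blk 48, set 0) → MISS  vc=[]
2: 0x309 (blk 48, set 0) → L1-HIT  vc=[]
3: 0x1d0 (blk 29, set 5) → MISS  vc=[]
4: 0x309 (blk 48, set 0) → L1-HIT  vc=[]
5: 0x30c (blk 48, set 0) → L1-HIT  vc=[]
6: 0x313 (blk 49, set 1) → L1-HIT  vc=[]
7: 0x115 (blk 17, set 1) → MISS  vc=[49]
8: 0x30e (blk 48, set 0) → L1-HIT  vc=[49]
9: 0x242 (blk 36, set 4) → MISS  vc=[49]
10: 0x83 (blk 8, set 0) → MISS  vc=[49, 48]
11: 0x10b (blk 16, set 0) → MISS  vc=[49, 48, 8]
12: 0x8d (blk 8, set 0) → VC-HIT  vc=[49, 48, 16]
13: 0xdc (blk 13, set 5) → MISS  vc=[49, 48, 16, 29]
14: 0x150 (blk 21, set 5) → MISS  vc=[49, 48, 16, 29, 13]
15: 0xdd (blk 13, set 5) → VC-HIT  vc=[49, 48, 16, 29, 21]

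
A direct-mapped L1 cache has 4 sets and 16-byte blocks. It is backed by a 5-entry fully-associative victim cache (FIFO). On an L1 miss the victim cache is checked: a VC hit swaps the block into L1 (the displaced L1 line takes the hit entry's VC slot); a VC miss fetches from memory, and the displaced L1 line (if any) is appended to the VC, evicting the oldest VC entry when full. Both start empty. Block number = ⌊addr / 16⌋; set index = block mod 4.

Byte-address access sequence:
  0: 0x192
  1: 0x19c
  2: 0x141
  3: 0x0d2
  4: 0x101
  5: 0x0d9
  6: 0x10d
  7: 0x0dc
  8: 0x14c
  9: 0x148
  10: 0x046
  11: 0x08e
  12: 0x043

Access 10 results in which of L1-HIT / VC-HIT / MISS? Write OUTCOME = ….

OUTCOME = MISS

0: 0x192 (blk 25, set 1) → MISS  vc=[]
1: 0x19c (blk 25, set 1) → L1-HIT  vc=[]
2: 0x141 (blk 20, set 0) → MISS  vc=[]
3: 0xd2 (blk 13, set 1) → MISS  vc=[25]
4: 0x101 (blk 16, set 0) → MISS  vc=[25, 20]
5: 0xd9 (blk 13, set 1) → L1-HIT  vc=[25, 20]
6: 0x10d (blk 16, set 0) → L1-HIT  vc=[25, 20]
7: 0xdc (blk 13, set 1) → L1-HIT  vc=[25, 20]
8: 0x14c (blk 20, set 0) → VC-HIT  vc=[25, 16]
9: 0x148 (blk 20, set 0) → L1-HIT  vc=[25, 16]
10: 0x46 (blk 4, set 0) → MISS  vc=[25, 16, 20]
11: 0x8e (blk 8, set 0) → MISS  vc=[25, 16, 20, 4]
12: 0x43 (blk 4, set 0) → VC-HIT  vc=[25, 16, 20, 8]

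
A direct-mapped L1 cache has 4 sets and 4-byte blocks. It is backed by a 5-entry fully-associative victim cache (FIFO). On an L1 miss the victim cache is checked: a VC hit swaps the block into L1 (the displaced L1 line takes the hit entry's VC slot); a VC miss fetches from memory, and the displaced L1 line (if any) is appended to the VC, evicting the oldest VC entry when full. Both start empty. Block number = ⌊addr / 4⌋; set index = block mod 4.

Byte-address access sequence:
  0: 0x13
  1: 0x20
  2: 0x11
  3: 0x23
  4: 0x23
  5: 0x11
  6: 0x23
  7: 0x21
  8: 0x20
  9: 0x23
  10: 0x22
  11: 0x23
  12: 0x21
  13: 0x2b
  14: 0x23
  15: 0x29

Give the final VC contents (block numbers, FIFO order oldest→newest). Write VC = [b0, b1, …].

VC = [4]

0: 0x13 (blk 4, set 0) → MISS  vc=[]
1: 0x20 (blk 8, set 0) → MISS  vc=[4]
2: 0x11 (blk 4, set 0) → VC-HIT  vc=[8]
3: 0x23 (blk 8, set 0) → VC-HIT  vc=[4]
4: 0x23 (blk 8, set 0) → L1-HIT  vc=[4]
5: 0x11 (blk 4, set 0) → VC-HIT  vc=[8]
6: 0x23 (blk 8, set 0) → VC-HIT  vc=[4]
7: 0x21 (blk 8, set 0) → L1-HIT  vc=[4]
8: 0x20 (blk 8, set 0) → L1-HIT  vc=[4]
9: 0x23 (blk 8, set 0) → L1-HIT  vc=[4]
10: 0x22 (blk 8, set 0) → L1-HIT  vc=[4]
11: 0x23 (blk 8, set 0) → L1-HIT  vc=[4]
12: 0x21 (blk 8, set 0) → L1-HIT  vc=[4]
13: 0x2b (blk 10, set 2) → MISS  vc=[4]
14: 0x23 (blk 8, set 0) → L1-HIT  vc=[4]
15: 0x29 (blk 10, set 2) → L1-HIT  vc=[4]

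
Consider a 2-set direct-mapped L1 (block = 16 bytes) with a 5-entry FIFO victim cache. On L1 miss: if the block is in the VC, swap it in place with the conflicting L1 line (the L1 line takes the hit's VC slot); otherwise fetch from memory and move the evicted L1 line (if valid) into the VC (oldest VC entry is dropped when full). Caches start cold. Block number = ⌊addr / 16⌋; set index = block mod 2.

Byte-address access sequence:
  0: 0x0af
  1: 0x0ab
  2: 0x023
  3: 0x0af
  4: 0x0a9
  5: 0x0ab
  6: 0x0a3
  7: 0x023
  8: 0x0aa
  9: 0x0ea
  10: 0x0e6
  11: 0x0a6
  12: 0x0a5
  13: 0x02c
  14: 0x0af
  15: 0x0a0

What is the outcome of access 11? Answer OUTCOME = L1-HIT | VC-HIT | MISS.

OUTCOME = VC-HIT

0: 0xaf (blk 10, set 0) → MISS  vc=[]
1: 0xab (blk 10, set 0) → L1-HIT  vc=[]
2: 0x23 (blk 2, set 0) → MISS  vc=[10]
3: 0xaf (blk 10, set 0) → VC-HIT  vc=[2]
4: 0xa9 (blk 10, set 0) → L1-HIT  vc=[2]
5: 0xab (blk 10, set 0) → L1-HIT  vc=[2]
6: 0xa3 (blk 10, set 0) → L1-HIT  vc=[2]
7: 0x23 (blk 2, set 0) → VC-HIT  vc=[10]
8: 0xaa (blk 10, set 0) → VC-HIT  vc=[2]
9: 0xea (blk 14, set 0) → MISS  vc=[2, 10]
10: 0xe6 (blk 14, set 0) → L1-HIT  vc=[2, 10]
11: 0xa6 (blk 10, set 0) → VC-HIT  vc=[2, 14]
12: 0xa5 (blk 10, set 0) → L1-HIT  vc=[2, 14]
13: 0x2c (blk 2, set 0) → VC-HIT  vc=[10, 14]
14: 0xaf (blk 10, set 0) → VC-HIT  vc=[2, 14]
15: 0xa0 (blk 10, set 0) → L1-HIT  vc=[2, 14]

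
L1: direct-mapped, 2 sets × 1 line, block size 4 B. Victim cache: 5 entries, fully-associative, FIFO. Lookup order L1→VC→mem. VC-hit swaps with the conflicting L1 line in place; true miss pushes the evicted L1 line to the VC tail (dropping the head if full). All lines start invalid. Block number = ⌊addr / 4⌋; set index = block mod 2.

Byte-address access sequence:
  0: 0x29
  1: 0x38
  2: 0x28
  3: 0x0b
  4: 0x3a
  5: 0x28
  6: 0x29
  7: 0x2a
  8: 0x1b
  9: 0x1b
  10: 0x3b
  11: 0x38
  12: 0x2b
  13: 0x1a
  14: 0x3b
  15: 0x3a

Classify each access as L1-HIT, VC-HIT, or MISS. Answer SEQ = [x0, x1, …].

  [0] addr=0x29 blk=10 s=0: MISS | VC []
  [1] addr=0x38 blk=14 s=0: MISS | VC [10]
  [2] addr=0x28 blk=10 s=0: VC-HIT | VC [14]
  [3] addr=0xb blk=2 s=0: MISS | VC [14, 10]
  [4] addr=0x3a blk=14 s=0: VC-HIT | VC [2, 10]
  [5] addr=0x28 blk=10 s=0: VC-HIT | VC [2, 14]
  [6] addr=0x29 blk=10 s=0: L1-HIT | VC [2, 14]
  [7] addr=0x2a blk=10 s=0: L1-HIT | VC [2, 14]
  [8] addr=0x1b blk=6 s=0: MISS | VC [2, 14, 10]
  [9] addr=0x1b blk=6 s=0: L1-HIT | VC [2, 14, 10]
  [10] addr=0x3b blk=14 s=0: VC-HIT | VC [2, 6, 10]
  [11] addr=0x38 blk=14 s=0: L1-HIT | VC [2, 6, 10]
  [12] addr=0x2b blk=10 s=0: VC-HIT | VC [2, 6, 14]
  [13] addr=0x1a blk=6 s=0: VC-HIT | VC [2, 10, 14]
  [14] addr=0x3b blk=14 s=0: VC-HIT | VC [2, 10, 6]
  [15] addr=0x3a blk=14 s=0: L1-HIT | VC [2, 10, 6]

SEQ = [MISS, MISS, VC-HIT, MISS, VC-HIT, VC-HIT, L1-HIT, L1-HIT, MISS, L1-HIT, VC-HIT, L1-HIT, VC-HIT, VC-HIT, VC-HIT, L1-HIT]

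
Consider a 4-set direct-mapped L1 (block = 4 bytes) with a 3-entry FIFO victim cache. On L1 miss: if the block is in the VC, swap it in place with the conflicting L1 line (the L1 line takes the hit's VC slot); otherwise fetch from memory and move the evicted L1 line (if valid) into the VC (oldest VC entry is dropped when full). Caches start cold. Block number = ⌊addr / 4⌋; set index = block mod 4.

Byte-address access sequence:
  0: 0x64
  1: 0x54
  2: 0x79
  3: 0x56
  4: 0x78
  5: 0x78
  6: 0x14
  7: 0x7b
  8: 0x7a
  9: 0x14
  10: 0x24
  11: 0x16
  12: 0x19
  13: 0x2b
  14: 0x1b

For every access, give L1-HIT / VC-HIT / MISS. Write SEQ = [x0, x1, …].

#0 0x64→b25/s1 MISS; vc=[]
#1 0x54→b21/s1 MISS; vc=[25]
#2 0x79→b30/s2 MISS; vc=[25]
#3 0x56→b21/s1 L1-HIT; vc=[25]
#4 0x78→b30/s2 L1-HIT; vc=[25]
#5 0x78→b30/s2 L1-HIT; vc=[25]
#6 0x14→b5/s1 MISS; vc=[25,21]
#7 0x7b→b30/s2 L1-HIT; vc=[25,21]
#8 0x7a→b30/s2 L1-HIT; vc=[25,21]
#9 0x14→b5/s1 L1-HIT; vc=[25,21]
#10 0x24→b9/s1 MISS; vc=[25,21,5]
#11 0x16→b5/s1 VC-HIT; vc=[25,21,9]
#12 0x19→b6/s2 MISS; vc=[21,9,30]
#13 0x2b→b10/s2 MISS; vc=[9,30,6]
#14 0x1b→b6/s2 VC-HIT; vc=[9,30,10]

SEQ = [MISS, MISS, MISS, L1-HIT, L1-HIT, L1-HIT, MISS, L1-HIT, L1-HIT, L1-HIT, MISS, VC-HIT, MISS, MISS, VC-HIT]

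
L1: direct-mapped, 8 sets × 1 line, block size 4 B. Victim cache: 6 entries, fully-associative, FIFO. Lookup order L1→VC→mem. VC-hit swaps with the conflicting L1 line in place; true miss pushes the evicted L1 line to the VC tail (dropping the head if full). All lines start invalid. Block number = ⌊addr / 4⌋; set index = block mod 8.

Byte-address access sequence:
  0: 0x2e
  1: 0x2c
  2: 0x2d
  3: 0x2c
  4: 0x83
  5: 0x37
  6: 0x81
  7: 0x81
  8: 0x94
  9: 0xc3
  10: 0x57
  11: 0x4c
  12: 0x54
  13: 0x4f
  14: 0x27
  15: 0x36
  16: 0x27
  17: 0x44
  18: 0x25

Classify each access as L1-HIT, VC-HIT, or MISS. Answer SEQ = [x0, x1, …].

SEQ = [MISS, L1-HIT, L1-HIT, L1-HIT, MISS, MISS, L1-HIT, L1-HIT, MISS, MISS, MISS, MISS, L1-HIT, L1-HIT, MISS, VC-HIT, L1-HIT, MISS, VC-HIT]

0: 0x2e (blk 11, set 3) → MISS  vc=[]
1: 0x2c (blk 11, set 3) → L1-HIT  vc=[]
2: 0x2d (blk 11, set 3) → L1-HIT  vc=[]
3: 0x2c (blk 11, set 3) → L1-HIT  vc=[]
4: 0x83 (blk 32, set 0) → MISS  vc=[]
5: 0x37 (blk 13, set 5) → MISS  vc=[]
6: 0x81 (blk 32, set 0) → L1-HIT  vc=[]
7: 0x81 (blk 32, set 0) → L1-HIT  vc=[]
8: 0x94 (blk 37, set 5) → MISS  vc=[13]
9: 0xc3 (blk 48, set 0) → MISS  vc=[13, 32]
10: 0x57 (blk 21, set 5) → MISS  vc=[13, 32, 37]
11: 0x4c (blk 19, set 3) → MISS  vc=[13, 32, 37, 11]
12: 0x54 (blk 21, set 5) → L1-HIT  vc=[13, 32, 37, 11]
13: 0x4f (blk 19, set 3) → L1-HIT  vc=[13, 32, 37, 11]
14: 0x27 (blk 9, set 1) → MISS  vc=[13, 32, 37, 11]
15: 0x36 (blk 13, set 5) → VC-HIT  vc=[21, 32, 37, 11]
16: 0x27 (blk 9, set 1) → L1-HIT  vc=[21, 32, 37, 11]
17: 0x44 (blk 17, set 1) → MISS  vc=[21, 32, 37, 11, 9]
18: 0x25 (blk 9, set 1) → VC-HIT  vc=[21, 32, 37, 11, 17]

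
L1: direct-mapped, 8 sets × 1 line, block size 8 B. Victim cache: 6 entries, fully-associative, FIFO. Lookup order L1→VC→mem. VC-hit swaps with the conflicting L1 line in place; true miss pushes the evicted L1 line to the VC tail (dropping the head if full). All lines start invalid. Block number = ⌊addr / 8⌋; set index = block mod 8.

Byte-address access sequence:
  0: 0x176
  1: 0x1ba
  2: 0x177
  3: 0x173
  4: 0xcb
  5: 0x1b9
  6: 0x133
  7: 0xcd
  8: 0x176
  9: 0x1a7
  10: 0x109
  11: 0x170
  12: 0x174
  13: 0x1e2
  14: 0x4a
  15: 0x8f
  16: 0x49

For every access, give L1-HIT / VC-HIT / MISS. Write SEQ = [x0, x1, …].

#0 0x176→b46/s6 MISS; vc=[]
#1 0x1ba→b55/s7 MISS; vc=[]
#2 0x177→b46/s6 L1-HIT; vc=[]
#3 0x173→b46/s6 L1-HIT; vc=[]
#4 0xcb→b25/s1 MISS; vc=[]
#5 0x1b9→b55/s7 L1-HIT; vc=[]
#6 0x133→b38/s6 MISS; vc=[46]
#7 0xcd→b25/s1 L1-HIT; vc=[46]
#8 0x176→b46/s6 VC-HIT; vc=[38]
#9 0x1a7→b52/s4 MISS; vc=[38]
#10 0x109→b33/s1 MISS; vc=[38,25]
#11 0x170→b46/s6 L1-HIT; vc=[38,25]
#12 0x174→b46/s6 L1-HIT; vc=[38,25]
#13 0x1e2→b60/s4 MISS; vc=[38,25,52]
#14 0x4a→b9/s1 MISS; vc=[38,25,52,33]
#15 0x8f→b17/s1 MISS; vc=[38,25,52,33,9]
#16 0x49→b9/s1 VC-HIT; vc=[38,25,52,33,17]

SEQ = [MISS, MISS, L1-HIT, L1-HIT, MISS, L1-HIT, MISS, L1-HIT, VC-HIT, MISS, MISS, L1-HIT, L1-HIT, MISS, MISS, MISS, VC-HIT]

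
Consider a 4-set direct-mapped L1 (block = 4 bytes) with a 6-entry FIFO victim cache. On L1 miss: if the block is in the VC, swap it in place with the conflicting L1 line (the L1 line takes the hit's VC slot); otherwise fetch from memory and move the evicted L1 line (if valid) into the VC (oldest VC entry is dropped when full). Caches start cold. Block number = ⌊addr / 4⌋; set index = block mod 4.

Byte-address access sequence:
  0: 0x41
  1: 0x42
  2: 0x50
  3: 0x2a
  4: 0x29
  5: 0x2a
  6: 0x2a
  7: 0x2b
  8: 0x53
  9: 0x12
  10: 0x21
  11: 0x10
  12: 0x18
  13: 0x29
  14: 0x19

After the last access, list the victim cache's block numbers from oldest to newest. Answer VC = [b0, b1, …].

VC = [16, 20, 8, 10]

  [0] addr=0x41 blk=16 s=0: MISS | VC []
  [1] addr=0x42 blk=16 s=0: L1-HIT | VC []
  [2] addr=0x50 blk=20 s=0: MISS | VC [16]
  [3] addr=0x2a blk=10 s=2: MISS | VC [16]
  [4] addr=0x29 blk=10 s=2: L1-HIT | VC [16]
  [5] addr=0x2a blk=10 s=2: L1-HIT | VC [16]
  [6] addr=0x2a blk=10 s=2: L1-HIT | VC [16]
  [7] addr=0x2b blk=10 s=2: L1-HIT | VC [16]
  [8] addr=0x53 blk=20 s=0: L1-HIT | VC [16]
  [9] addr=0x12 blk=4 s=0: MISS | VC [16, 20]
  [10] addr=0x21 blk=8 s=0: MISS | VC [16, 20, 4]
  [11] addr=0x10 blk=4 s=0: VC-HIT | VC [16, 20, 8]
  [12] addr=0x18 blk=6 s=2: MISS | VC [16, 20, 8, 10]
  [13] addr=0x29 blk=10 s=2: VC-HIT | VC [16, 20, 8, 6]
  [14] addr=0x19 blk=6 s=2: VC-HIT | VC [16, 20, 8, 10]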